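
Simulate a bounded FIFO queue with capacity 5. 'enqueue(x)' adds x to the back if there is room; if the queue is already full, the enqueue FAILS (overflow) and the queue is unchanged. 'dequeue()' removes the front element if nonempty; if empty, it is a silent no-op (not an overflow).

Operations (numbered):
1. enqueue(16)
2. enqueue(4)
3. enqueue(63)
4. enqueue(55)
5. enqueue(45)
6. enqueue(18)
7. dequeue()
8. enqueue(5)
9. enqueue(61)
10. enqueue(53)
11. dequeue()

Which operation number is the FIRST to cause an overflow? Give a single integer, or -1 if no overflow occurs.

Answer: 6

Derivation:
1. enqueue(16): size=1
2. enqueue(4): size=2
3. enqueue(63): size=3
4. enqueue(55): size=4
5. enqueue(45): size=5
6. enqueue(18): size=5=cap → OVERFLOW (fail)
7. dequeue(): size=4
8. enqueue(5): size=5
9. enqueue(61): size=5=cap → OVERFLOW (fail)
10. enqueue(53): size=5=cap → OVERFLOW (fail)
11. dequeue(): size=4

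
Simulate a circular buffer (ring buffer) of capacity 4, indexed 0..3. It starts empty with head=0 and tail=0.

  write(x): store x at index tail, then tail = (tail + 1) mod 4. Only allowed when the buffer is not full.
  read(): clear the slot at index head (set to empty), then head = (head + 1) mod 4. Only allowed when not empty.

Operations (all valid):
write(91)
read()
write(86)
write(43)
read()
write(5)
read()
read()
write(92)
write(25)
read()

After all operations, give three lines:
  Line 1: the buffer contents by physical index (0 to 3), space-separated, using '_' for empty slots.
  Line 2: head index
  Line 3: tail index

Answer: _ 25 _ _
1
2

Derivation:
write(91): buf=[91 _ _ _], head=0, tail=1, size=1
read(): buf=[_ _ _ _], head=1, tail=1, size=0
write(86): buf=[_ 86 _ _], head=1, tail=2, size=1
write(43): buf=[_ 86 43 _], head=1, tail=3, size=2
read(): buf=[_ _ 43 _], head=2, tail=3, size=1
write(5): buf=[_ _ 43 5], head=2, tail=0, size=2
read(): buf=[_ _ _ 5], head=3, tail=0, size=1
read(): buf=[_ _ _ _], head=0, tail=0, size=0
write(92): buf=[92 _ _ _], head=0, tail=1, size=1
write(25): buf=[92 25 _ _], head=0, tail=2, size=2
read(): buf=[_ 25 _ _], head=1, tail=2, size=1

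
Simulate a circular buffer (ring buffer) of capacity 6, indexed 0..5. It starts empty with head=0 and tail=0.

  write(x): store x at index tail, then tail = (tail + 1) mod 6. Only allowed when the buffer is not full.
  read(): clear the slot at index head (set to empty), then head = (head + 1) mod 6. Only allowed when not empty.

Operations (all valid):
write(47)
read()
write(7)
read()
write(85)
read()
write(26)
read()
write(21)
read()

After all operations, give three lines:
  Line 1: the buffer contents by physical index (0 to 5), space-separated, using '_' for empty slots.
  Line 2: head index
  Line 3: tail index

Answer: _ _ _ _ _ _
5
5

Derivation:
write(47): buf=[47 _ _ _ _ _], head=0, tail=1, size=1
read(): buf=[_ _ _ _ _ _], head=1, tail=1, size=0
write(7): buf=[_ 7 _ _ _ _], head=1, tail=2, size=1
read(): buf=[_ _ _ _ _ _], head=2, tail=2, size=0
write(85): buf=[_ _ 85 _ _ _], head=2, tail=3, size=1
read(): buf=[_ _ _ _ _ _], head=3, tail=3, size=0
write(26): buf=[_ _ _ 26 _ _], head=3, tail=4, size=1
read(): buf=[_ _ _ _ _ _], head=4, tail=4, size=0
write(21): buf=[_ _ _ _ 21 _], head=4, tail=5, size=1
read(): buf=[_ _ _ _ _ _], head=5, tail=5, size=0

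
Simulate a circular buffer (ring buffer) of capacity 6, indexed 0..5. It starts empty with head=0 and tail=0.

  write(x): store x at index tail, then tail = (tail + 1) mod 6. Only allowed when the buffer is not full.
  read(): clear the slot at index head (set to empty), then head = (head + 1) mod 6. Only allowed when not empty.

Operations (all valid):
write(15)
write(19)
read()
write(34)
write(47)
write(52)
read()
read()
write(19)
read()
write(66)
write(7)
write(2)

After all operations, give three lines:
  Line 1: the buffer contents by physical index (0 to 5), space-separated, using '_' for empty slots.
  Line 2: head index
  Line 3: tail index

Answer: 66 7 2 _ 52 19
4
3

Derivation:
write(15): buf=[15 _ _ _ _ _], head=0, tail=1, size=1
write(19): buf=[15 19 _ _ _ _], head=0, tail=2, size=2
read(): buf=[_ 19 _ _ _ _], head=1, tail=2, size=1
write(34): buf=[_ 19 34 _ _ _], head=1, tail=3, size=2
write(47): buf=[_ 19 34 47 _ _], head=1, tail=4, size=3
write(52): buf=[_ 19 34 47 52 _], head=1, tail=5, size=4
read(): buf=[_ _ 34 47 52 _], head=2, tail=5, size=3
read(): buf=[_ _ _ 47 52 _], head=3, tail=5, size=2
write(19): buf=[_ _ _ 47 52 19], head=3, tail=0, size=3
read(): buf=[_ _ _ _ 52 19], head=4, tail=0, size=2
write(66): buf=[66 _ _ _ 52 19], head=4, tail=1, size=3
write(7): buf=[66 7 _ _ 52 19], head=4, tail=2, size=4
write(2): buf=[66 7 2 _ 52 19], head=4, tail=3, size=5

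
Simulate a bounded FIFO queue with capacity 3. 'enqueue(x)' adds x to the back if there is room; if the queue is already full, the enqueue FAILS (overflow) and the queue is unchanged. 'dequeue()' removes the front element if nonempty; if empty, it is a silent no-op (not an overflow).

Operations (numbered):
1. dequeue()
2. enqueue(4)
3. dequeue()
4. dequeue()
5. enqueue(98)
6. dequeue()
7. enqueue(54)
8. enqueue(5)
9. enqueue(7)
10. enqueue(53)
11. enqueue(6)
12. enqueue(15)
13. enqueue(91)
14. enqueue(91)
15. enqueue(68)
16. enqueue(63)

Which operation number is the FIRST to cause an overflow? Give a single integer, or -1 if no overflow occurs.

1. dequeue(): empty, no-op, size=0
2. enqueue(4): size=1
3. dequeue(): size=0
4. dequeue(): empty, no-op, size=0
5. enqueue(98): size=1
6. dequeue(): size=0
7. enqueue(54): size=1
8. enqueue(5): size=2
9. enqueue(7): size=3
10. enqueue(53): size=3=cap → OVERFLOW (fail)
11. enqueue(6): size=3=cap → OVERFLOW (fail)
12. enqueue(15): size=3=cap → OVERFLOW (fail)
13. enqueue(91): size=3=cap → OVERFLOW (fail)
14. enqueue(91): size=3=cap → OVERFLOW (fail)
15. enqueue(68): size=3=cap → OVERFLOW (fail)
16. enqueue(63): size=3=cap → OVERFLOW (fail)

Answer: 10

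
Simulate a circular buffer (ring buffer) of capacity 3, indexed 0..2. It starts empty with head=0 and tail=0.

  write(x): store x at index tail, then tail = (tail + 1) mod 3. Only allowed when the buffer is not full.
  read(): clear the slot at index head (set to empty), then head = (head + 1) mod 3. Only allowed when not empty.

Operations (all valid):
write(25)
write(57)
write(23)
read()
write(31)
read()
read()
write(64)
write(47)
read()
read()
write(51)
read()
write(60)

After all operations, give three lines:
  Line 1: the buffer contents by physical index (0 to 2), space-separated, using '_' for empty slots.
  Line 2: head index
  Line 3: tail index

Answer: 51 60 _
0
2

Derivation:
write(25): buf=[25 _ _], head=0, tail=1, size=1
write(57): buf=[25 57 _], head=0, tail=2, size=2
write(23): buf=[25 57 23], head=0, tail=0, size=3
read(): buf=[_ 57 23], head=1, tail=0, size=2
write(31): buf=[31 57 23], head=1, tail=1, size=3
read(): buf=[31 _ 23], head=2, tail=1, size=2
read(): buf=[31 _ _], head=0, tail=1, size=1
write(64): buf=[31 64 _], head=0, tail=2, size=2
write(47): buf=[31 64 47], head=0, tail=0, size=3
read(): buf=[_ 64 47], head=1, tail=0, size=2
read(): buf=[_ _ 47], head=2, tail=0, size=1
write(51): buf=[51 _ 47], head=2, tail=1, size=2
read(): buf=[51 _ _], head=0, tail=1, size=1
write(60): buf=[51 60 _], head=0, tail=2, size=2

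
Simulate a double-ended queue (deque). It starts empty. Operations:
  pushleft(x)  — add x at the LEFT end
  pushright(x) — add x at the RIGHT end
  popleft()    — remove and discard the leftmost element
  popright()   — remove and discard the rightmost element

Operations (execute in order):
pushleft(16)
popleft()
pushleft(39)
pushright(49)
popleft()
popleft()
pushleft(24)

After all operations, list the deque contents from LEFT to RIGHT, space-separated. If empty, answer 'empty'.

pushleft(16): [16]
popleft(): []
pushleft(39): [39]
pushright(49): [39, 49]
popleft(): [49]
popleft(): []
pushleft(24): [24]

Answer: 24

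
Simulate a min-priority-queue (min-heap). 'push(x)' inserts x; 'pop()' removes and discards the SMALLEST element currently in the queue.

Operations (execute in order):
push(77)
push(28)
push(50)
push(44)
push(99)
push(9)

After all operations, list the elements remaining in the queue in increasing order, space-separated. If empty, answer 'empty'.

push(77): heap contents = [77]
push(28): heap contents = [28, 77]
push(50): heap contents = [28, 50, 77]
push(44): heap contents = [28, 44, 50, 77]
push(99): heap contents = [28, 44, 50, 77, 99]
push(9): heap contents = [9, 28, 44, 50, 77, 99]

Answer: 9 28 44 50 77 99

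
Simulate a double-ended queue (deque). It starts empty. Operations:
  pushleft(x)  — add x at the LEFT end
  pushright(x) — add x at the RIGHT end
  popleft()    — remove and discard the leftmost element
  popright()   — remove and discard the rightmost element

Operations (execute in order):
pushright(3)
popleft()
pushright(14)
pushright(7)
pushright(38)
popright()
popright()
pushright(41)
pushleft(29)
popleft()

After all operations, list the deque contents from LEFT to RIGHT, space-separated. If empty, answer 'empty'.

Answer: 14 41

Derivation:
pushright(3): [3]
popleft(): []
pushright(14): [14]
pushright(7): [14, 7]
pushright(38): [14, 7, 38]
popright(): [14, 7]
popright(): [14]
pushright(41): [14, 41]
pushleft(29): [29, 14, 41]
popleft(): [14, 41]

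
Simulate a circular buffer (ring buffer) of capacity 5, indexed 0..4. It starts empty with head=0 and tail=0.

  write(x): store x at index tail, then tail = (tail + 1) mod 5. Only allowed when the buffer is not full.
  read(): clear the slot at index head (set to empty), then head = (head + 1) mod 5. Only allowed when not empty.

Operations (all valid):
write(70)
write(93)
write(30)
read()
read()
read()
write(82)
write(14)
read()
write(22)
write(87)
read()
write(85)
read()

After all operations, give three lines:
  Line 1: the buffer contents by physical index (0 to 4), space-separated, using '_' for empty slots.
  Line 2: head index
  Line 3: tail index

write(70): buf=[70 _ _ _ _], head=0, tail=1, size=1
write(93): buf=[70 93 _ _ _], head=0, tail=2, size=2
write(30): buf=[70 93 30 _ _], head=0, tail=3, size=3
read(): buf=[_ 93 30 _ _], head=1, tail=3, size=2
read(): buf=[_ _ 30 _ _], head=2, tail=3, size=1
read(): buf=[_ _ _ _ _], head=3, tail=3, size=0
write(82): buf=[_ _ _ 82 _], head=3, tail=4, size=1
write(14): buf=[_ _ _ 82 14], head=3, tail=0, size=2
read(): buf=[_ _ _ _ 14], head=4, tail=0, size=1
write(22): buf=[22 _ _ _ 14], head=4, tail=1, size=2
write(87): buf=[22 87 _ _ 14], head=4, tail=2, size=3
read(): buf=[22 87 _ _ _], head=0, tail=2, size=2
write(85): buf=[22 87 85 _ _], head=0, tail=3, size=3
read(): buf=[_ 87 85 _ _], head=1, tail=3, size=2

Answer: _ 87 85 _ _
1
3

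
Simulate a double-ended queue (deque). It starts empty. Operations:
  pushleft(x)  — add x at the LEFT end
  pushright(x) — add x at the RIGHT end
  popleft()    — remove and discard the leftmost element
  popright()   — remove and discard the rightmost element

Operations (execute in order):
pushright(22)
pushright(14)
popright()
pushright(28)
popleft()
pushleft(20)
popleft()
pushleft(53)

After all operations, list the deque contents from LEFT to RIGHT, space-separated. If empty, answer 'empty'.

Answer: 53 28

Derivation:
pushright(22): [22]
pushright(14): [22, 14]
popright(): [22]
pushright(28): [22, 28]
popleft(): [28]
pushleft(20): [20, 28]
popleft(): [28]
pushleft(53): [53, 28]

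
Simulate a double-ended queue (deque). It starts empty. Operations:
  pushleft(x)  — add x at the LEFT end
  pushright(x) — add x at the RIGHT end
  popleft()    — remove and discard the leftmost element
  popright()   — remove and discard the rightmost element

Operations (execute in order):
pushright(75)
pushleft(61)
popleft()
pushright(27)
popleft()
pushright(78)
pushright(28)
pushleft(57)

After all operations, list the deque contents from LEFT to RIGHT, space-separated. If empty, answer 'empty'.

pushright(75): [75]
pushleft(61): [61, 75]
popleft(): [75]
pushright(27): [75, 27]
popleft(): [27]
pushright(78): [27, 78]
pushright(28): [27, 78, 28]
pushleft(57): [57, 27, 78, 28]

Answer: 57 27 78 28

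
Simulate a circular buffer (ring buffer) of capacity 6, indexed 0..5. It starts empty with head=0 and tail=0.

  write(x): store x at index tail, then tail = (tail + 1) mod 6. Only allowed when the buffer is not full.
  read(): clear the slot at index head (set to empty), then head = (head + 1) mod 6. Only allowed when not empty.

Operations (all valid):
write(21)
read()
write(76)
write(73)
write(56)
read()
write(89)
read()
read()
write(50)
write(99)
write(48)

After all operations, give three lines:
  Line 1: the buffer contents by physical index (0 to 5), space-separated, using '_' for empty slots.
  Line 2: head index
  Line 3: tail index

write(21): buf=[21 _ _ _ _ _], head=0, tail=1, size=1
read(): buf=[_ _ _ _ _ _], head=1, tail=1, size=0
write(76): buf=[_ 76 _ _ _ _], head=1, tail=2, size=1
write(73): buf=[_ 76 73 _ _ _], head=1, tail=3, size=2
write(56): buf=[_ 76 73 56 _ _], head=1, tail=4, size=3
read(): buf=[_ _ 73 56 _ _], head=2, tail=4, size=2
write(89): buf=[_ _ 73 56 89 _], head=2, tail=5, size=3
read(): buf=[_ _ _ 56 89 _], head=3, tail=5, size=2
read(): buf=[_ _ _ _ 89 _], head=4, tail=5, size=1
write(50): buf=[_ _ _ _ 89 50], head=4, tail=0, size=2
write(99): buf=[99 _ _ _ 89 50], head=4, tail=1, size=3
write(48): buf=[99 48 _ _ 89 50], head=4, tail=2, size=4

Answer: 99 48 _ _ 89 50
4
2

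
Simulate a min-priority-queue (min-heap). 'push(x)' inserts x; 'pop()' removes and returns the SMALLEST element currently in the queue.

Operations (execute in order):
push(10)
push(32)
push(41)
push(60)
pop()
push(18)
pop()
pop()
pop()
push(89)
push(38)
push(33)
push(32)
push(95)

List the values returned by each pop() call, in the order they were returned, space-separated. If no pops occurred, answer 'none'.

Answer: 10 18 32 41

Derivation:
push(10): heap contents = [10]
push(32): heap contents = [10, 32]
push(41): heap contents = [10, 32, 41]
push(60): heap contents = [10, 32, 41, 60]
pop() → 10: heap contents = [32, 41, 60]
push(18): heap contents = [18, 32, 41, 60]
pop() → 18: heap contents = [32, 41, 60]
pop() → 32: heap contents = [41, 60]
pop() → 41: heap contents = [60]
push(89): heap contents = [60, 89]
push(38): heap contents = [38, 60, 89]
push(33): heap contents = [33, 38, 60, 89]
push(32): heap contents = [32, 33, 38, 60, 89]
push(95): heap contents = [32, 33, 38, 60, 89, 95]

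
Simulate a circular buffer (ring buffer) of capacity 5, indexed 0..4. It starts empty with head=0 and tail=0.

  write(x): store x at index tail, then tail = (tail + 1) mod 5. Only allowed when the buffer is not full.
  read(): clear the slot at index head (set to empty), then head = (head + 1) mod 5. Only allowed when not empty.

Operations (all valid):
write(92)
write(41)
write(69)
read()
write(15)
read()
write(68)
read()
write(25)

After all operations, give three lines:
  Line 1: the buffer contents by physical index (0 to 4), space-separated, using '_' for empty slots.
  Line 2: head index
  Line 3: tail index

write(92): buf=[92 _ _ _ _], head=0, tail=1, size=1
write(41): buf=[92 41 _ _ _], head=0, tail=2, size=2
write(69): buf=[92 41 69 _ _], head=0, tail=3, size=3
read(): buf=[_ 41 69 _ _], head=1, tail=3, size=2
write(15): buf=[_ 41 69 15 _], head=1, tail=4, size=3
read(): buf=[_ _ 69 15 _], head=2, tail=4, size=2
write(68): buf=[_ _ 69 15 68], head=2, tail=0, size=3
read(): buf=[_ _ _ 15 68], head=3, tail=0, size=2
write(25): buf=[25 _ _ 15 68], head=3, tail=1, size=3

Answer: 25 _ _ 15 68
3
1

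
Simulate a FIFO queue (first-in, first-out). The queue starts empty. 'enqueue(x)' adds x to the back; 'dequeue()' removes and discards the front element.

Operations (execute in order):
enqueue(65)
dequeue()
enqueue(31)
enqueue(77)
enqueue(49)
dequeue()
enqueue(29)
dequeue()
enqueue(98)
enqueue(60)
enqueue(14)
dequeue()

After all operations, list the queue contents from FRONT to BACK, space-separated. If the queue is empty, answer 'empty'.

Answer: 29 98 60 14

Derivation:
enqueue(65): [65]
dequeue(): []
enqueue(31): [31]
enqueue(77): [31, 77]
enqueue(49): [31, 77, 49]
dequeue(): [77, 49]
enqueue(29): [77, 49, 29]
dequeue(): [49, 29]
enqueue(98): [49, 29, 98]
enqueue(60): [49, 29, 98, 60]
enqueue(14): [49, 29, 98, 60, 14]
dequeue(): [29, 98, 60, 14]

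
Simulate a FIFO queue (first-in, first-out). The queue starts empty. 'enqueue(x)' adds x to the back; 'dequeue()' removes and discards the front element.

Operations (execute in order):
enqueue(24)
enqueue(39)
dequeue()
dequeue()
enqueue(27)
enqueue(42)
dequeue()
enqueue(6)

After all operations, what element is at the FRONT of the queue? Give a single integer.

enqueue(24): queue = [24]
enqueue(39): queue = [24, 39]
dequeue(): queue = [39]
dequeue(): queue = []
enqueue(27): queue = [27]
enqueue(42): queue = [27, 42]
dequeue(): queue = [42]
enqueue(6): queue = [42, 6]

Answer: 42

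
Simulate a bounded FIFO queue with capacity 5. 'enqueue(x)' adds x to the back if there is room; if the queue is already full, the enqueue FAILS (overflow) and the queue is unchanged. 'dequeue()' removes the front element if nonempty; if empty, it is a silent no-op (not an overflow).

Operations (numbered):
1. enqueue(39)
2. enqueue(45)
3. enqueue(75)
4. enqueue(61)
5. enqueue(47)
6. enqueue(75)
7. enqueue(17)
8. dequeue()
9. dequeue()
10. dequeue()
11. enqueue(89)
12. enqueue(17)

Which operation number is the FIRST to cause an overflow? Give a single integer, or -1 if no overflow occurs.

Answer: 6

Derivation:
1. enqueue(39): size=1
2. enqueue(45): size=2
3. enqueue(75): size=3
4. enqueue(61): size=4
5. enqueue(47): size=5
6. enqueue(75): size=5=cap → OVERFLOW (fail)
7. enqueue(17): size=5=cap → OVERFLOW (fail)
8. dequeue(): size=4
9. dequeue(): size=3
10. dequeue(): size=2
11. enqueue(89): size=3
12. enqueue(17): size=4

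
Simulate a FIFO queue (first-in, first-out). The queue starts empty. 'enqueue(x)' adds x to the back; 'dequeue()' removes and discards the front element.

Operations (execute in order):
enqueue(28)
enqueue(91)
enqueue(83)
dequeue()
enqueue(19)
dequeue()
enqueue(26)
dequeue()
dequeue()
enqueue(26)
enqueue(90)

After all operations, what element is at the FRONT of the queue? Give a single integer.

Answer: 26

Derivation:
enqueue(28): queue = [28]
enqueue(91): queue = [28, 91]
enqueue(83): queue = [28, 91, 83]
dequeue(): queue = [91, 83]
enqueue(19): queue = [91, 83, 19]
dequeue(): queue = [83, 19]
enqueue(26): queue = [83, 19, 26]
dequeue(): queue = [19, 26]
dequeue(): queue = [26]
enqueue(26): queue = [26, 26]
enqueue(90): queue = [26, 26, 90]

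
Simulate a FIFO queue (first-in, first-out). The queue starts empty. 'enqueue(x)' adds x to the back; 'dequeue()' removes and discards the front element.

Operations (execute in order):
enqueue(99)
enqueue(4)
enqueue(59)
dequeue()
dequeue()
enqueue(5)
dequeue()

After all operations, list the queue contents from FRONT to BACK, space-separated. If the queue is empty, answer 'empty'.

enqueue(99): [99]
enqueue(4): [99, 4]
enqueue(59): [99, 4, 59]
dequeue(): [4, 59]
dequeue(): [59]
enqueue(5): [59, 5]
dequeue(): [5]

Answer: 5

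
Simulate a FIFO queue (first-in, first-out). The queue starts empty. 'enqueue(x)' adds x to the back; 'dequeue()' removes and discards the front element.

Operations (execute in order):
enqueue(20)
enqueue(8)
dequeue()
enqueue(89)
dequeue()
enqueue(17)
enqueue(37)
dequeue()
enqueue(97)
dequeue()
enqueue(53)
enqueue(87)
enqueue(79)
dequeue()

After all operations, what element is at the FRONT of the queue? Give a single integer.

Answer: 97

Derivation:
enqueue(20): queue = [20]
enqueue(8): queue = [20, 8]
dequeue(): queue = [8]
enqueue(89): queue = [8, 89]
dequeue(): queue = [89]
enqueue(17): queue = [89, 17]
enqueue(37): queue = [89, 17, 37]
dequeue(): queue = [17, 37]
enqueue(97): queue = [17, 37, 97]
dequeue(): queue = [37, 97]
enqueue(53): queue = [37, 97, 53]
enqueue(87): queue = [37, 97, 53, 87]
enqueue(79): queue = [37, 97, 53, 87, 79]
dequeue(): queue = [97, 53, 87, 79]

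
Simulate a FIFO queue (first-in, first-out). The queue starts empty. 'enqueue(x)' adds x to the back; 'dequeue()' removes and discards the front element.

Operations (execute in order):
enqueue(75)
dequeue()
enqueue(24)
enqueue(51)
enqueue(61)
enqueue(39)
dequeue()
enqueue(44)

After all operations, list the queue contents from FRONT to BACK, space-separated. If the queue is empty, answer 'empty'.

enqueue(75): [75]
dequeue(): []
enqueue(24): [24]
enqueue(51): [24, 51]
enqueue(61): [24, 51, 61]
enqueue(39): [24, 51, 61, 39]
dequeue(): [51, 61, 39]
enqueue(44): [51, 61, 39, 44]

Answer: 51 61 39 44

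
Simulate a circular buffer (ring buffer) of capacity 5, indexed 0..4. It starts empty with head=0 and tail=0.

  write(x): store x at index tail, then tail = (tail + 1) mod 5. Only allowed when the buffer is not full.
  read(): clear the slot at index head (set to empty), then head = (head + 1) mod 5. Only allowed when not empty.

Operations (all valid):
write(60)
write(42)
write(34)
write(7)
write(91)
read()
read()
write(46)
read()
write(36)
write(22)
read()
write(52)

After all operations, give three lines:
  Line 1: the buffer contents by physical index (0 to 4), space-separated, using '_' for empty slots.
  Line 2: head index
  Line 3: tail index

write(60): buf=[60 _ _ _ _], head=0, tail=1, size=1
write(42): buf=[60 42 _ _ _], head=0, tail=2, size=2
write(34): buf=[60 42 34 _ _], head=0, tail=3, size=3
write(7): buf=[60 42 34 7 _], head=0, tail=4, size=4
write(91): buf=[60 42 34 7 91], head=0, tail=0, size=5
read(): buf=[_ 42 34 7 91], head=1, tail=0, size=4
read(): buf=[_ _ 34 7 91], head=2, tail=0, size=3
write(46): buf=[46 _ 34 7 91], head=2, tail=1, size=4
read(): buf=[46 _ _ 7 91], head=3, tail=1, size=3
write(36): buf=[46 36 _ 7 91], head=3, tail=2, size=4
write(22): buf=[46 36 22 7 91], head=3, tail=3, size=5
read(): buf=[46 36 22 _ 91], head=4, tail=3, size=4
write(52): buf=[46 36 22 52 91], head=4, tail=4, size=5

Answer: 46 36 22 52 91
4
4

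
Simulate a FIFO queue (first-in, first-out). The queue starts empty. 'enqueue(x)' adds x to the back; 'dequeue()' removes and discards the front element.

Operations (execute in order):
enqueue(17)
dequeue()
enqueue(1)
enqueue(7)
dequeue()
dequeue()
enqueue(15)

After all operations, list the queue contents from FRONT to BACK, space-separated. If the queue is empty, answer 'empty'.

Answer: 15

Derivation:
enqueue(17): [17]
dequeue(): []
enqueue(1): [1]
enqueue(7): [1, 7]
dequeue(): [7]
dequeue(): []
enqueue(15): [15]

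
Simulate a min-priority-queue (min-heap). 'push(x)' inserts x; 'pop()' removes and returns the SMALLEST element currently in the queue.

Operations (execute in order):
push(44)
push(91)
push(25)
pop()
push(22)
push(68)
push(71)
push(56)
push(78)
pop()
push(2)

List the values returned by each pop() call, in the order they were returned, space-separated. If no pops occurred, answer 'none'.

push(44): heap contents = [44]
push(91): heap contents = [44, 91]
push(25): heap contents = [25, 44, 91]
pop() → 25: heap contents = [44, 91]
push(22): heap contents = [22, 44, 91]
push(68): heap contents = [22, 44, 68, 91]
push(71): heap contents = [22, 44, 68, 71, 91]
push(56): heap contents = [22, 44, 56, 68, 71, 91]
push(78): heap contents = [22, 44, 56, 68, 71, 78, 91]
pop() → 22: heap contents = [44, 56, 68, 71, 78, 91]
push(2): heap contents = [2, 44, 56, 68, 71, 78, 91]

Answer: 25 22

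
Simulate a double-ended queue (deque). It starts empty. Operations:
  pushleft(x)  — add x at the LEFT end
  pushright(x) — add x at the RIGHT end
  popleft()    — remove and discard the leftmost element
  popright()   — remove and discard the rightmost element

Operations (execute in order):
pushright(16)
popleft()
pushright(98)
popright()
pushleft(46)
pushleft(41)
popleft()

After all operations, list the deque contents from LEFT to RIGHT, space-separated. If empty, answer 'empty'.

pushright(16): [16]
popleft(): []
pushright(98): [98]
popright(): []
pushleft(46): [46]
pushleft(41): [41, 46]
popleft(): [46]

Answer: 46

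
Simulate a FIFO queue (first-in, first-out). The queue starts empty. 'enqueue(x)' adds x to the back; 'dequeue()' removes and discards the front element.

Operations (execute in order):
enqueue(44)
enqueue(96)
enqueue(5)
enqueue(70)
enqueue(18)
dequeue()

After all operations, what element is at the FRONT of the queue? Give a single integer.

enqueue(44): queue = [44]
enqueue(96): queue = [44, 96]
enqueue(5): queue = [44, 96, 5]
enqueue(70): queue = [44, 96, 5, 70]
enqueue(18): queue = [44, 96, 5, 70, 18]
dequeue(): queue = [96, 5, 70, 18]

Answer: 96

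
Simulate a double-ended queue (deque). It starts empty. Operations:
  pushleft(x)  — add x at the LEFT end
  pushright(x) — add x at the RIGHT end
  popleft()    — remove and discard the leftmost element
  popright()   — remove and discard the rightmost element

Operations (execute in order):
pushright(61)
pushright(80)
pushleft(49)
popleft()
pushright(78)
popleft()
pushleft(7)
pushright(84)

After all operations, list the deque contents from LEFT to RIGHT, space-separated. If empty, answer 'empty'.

pushright(61): [61]
pushright(80): [61, 80]
pushleft(49): [49, 61, 80]
popleft(): [61, 80]
pushright(78): [61, 80, 78]
popleft(): [80, 78]
pushleft(7): [7, 80, 78]
pushright(84): [7, 80, 78, 84]

Answer: 7 80 78 84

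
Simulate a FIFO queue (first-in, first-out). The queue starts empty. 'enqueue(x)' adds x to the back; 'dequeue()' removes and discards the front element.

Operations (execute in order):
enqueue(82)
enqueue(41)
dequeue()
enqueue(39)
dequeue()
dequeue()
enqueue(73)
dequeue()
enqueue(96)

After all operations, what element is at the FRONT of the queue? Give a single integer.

Answer: 96

Derivation:
enqueue(82): queue = [82]
enqueue(41): queue = [82, 41]
dequeue(): queue = [41]
enqueue(39): queue = [41, 39]
dequeue(): queue = [39]
dequeue(): queue = []
enqueue(73): queue = [73]
dequeue(): queue = []
enqueue(96): queue = [96]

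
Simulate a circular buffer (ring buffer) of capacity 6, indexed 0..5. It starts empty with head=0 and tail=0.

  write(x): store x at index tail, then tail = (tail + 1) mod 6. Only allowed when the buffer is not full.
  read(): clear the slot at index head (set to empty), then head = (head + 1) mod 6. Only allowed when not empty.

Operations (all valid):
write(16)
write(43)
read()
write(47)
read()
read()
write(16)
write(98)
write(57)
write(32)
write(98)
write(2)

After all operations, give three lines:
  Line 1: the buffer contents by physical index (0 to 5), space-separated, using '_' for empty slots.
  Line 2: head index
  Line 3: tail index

Answer: 32 98 2 16 98 57
3
3

Derivation:
write(16): buf=[16 _ _ _ _ _], head=0, tail=1, size=1
write(43): buf=[16 43 _ _ _ _], head=0, tail=2, size=2
read(): buf=[_ 43 _ _ _ _], head=1, tail=2, size=1
write(47): buf=[_ 43 47 _ _ _], head=1, tail=3, size=2
read(): buf=[_ _ 47 _ _ _], head=2, tail=3, size=1
read(): buf=[_ _ _ _ _ _], head=3, tail=3, size=0
write(16): buf=[_ _ _ 16 _ _], head=3, tail=4, size=1
write(98): buf=[_ _ _ 16 98 _], head=3, tail=5, size=2
write(57): buf=[_ _ _ 16 98 57], head=3, tail=0, size=3
write(32): buf=[32 _ _ 16 98 57], head=3, tail=1, size=4
write(98): buf=[32 98 _ 16 98 57], head=3, tail=2, size=5
write(2): buf=[32 98 2 16 98 57], head=3, tail=3, size=6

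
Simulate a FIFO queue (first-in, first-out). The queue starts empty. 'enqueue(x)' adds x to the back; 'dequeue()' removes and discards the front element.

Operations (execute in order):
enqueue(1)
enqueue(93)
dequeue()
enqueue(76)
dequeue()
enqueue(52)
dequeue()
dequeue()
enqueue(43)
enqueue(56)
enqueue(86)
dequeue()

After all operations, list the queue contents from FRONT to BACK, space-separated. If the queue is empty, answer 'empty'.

Answer: 56 86

Derivation:
enqueue(1): [1]
enqueue(93): [1, 93]
dequeue(): [93]
enqueue(76): [93, 76]
dequeue(): [76]
enqueue(52): [76, 52]
dequeue(): [52]
dequeue(): []
enqueue(43): [43]
enqueue(56): [43, 56]
enqueue(86): [43, 56, 86]
dequeue(): [56, 86]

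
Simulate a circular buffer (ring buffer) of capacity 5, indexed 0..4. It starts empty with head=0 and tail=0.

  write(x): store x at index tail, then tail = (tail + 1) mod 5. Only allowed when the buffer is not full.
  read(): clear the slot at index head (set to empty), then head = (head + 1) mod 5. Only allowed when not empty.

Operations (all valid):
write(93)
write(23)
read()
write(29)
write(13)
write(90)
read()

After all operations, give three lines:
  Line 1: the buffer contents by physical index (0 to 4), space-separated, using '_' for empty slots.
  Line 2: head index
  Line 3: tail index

write(93): buf=[93 _ _ _ _], head=0, tail=1, size=1
write(23): buf=[93 23 _ _ _], head=0, tail=2, size=2
read(): buf=[_ 23 _ _ _], head=1, tail=2, size=1
write(29): buf=[_ 23 29 _ _], head=1, tail=3, size=2
write(13): buf=[_ 23 29 13 _], head=1, tail=4, size=3
write(90): buf=[_ 23 29 13 90], head=1, tail=0, size=4
read(): buf=[_ _ 29 13 90], head=2, tail=0, size=3

Answer: _ _ 29 13 90
2
0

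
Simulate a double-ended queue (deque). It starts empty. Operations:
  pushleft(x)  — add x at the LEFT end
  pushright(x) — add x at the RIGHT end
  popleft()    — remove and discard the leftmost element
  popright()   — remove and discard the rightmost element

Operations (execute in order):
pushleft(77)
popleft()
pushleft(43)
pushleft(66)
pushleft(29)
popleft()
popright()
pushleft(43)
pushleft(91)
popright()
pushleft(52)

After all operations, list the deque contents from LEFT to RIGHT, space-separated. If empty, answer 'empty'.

Answer: 52 91 43

Derivation:
pushleft(77): [77]
popleft(): []
pushleft(43): [43]
pushleft(66): [66, 43]
pushleft(29): [29, 66, 43]
popleft(): [66, 43]
popright(): [66]
pushleft(43): [43, 66]
pushleft(91): [91, 43, 66]
popright(): [91, 43]
pushleft(52): [52, 91, 43]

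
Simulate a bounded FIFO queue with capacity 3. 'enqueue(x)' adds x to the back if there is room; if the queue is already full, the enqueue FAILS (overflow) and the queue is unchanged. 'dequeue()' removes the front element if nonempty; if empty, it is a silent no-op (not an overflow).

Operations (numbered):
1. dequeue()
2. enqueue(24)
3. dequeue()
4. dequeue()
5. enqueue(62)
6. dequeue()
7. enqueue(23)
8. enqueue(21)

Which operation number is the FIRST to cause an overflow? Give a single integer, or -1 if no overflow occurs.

1. dequeue(): empty, no-op, size=0
2. enqueue(24): size=1
3. dequeue(): size=0
4. dequeue(): empty, no-op, size=0
5. enqueue(62): size=1
6. dequeue(): size=0
7. enqueue(23): size=1
8. enqueue(21): size=2

Answer: -1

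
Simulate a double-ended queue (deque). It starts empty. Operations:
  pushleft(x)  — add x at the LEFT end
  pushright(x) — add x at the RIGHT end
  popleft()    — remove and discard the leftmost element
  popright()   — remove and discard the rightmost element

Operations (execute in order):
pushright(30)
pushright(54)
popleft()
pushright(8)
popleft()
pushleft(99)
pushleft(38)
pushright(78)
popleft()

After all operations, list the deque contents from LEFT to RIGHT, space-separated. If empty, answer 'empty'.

pushright(30): [30]
pushright(54): [30, 54]
popleft(): [54]
pushright(8): [54, 8]
popleft(): [8]
pushleft(99): [99, 8]
pushleft(38): [38, 99, 8]
pushright(78): [38, 99, 8, 78]
popleft(): [99, 8, 78]

Answer: 99 8 78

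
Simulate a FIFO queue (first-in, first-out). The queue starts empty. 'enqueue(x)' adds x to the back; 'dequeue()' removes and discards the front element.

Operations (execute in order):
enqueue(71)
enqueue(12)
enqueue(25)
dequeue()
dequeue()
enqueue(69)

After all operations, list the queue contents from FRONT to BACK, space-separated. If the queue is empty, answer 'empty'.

Answer: 25 69

Derivation:
enqueue(71): [71]
enqueue(12): [71, 12]
enqueue(25): [71, 12, 25]
dequeue(): [12, 25]
dequeue(): [25]
enqueue(69): [25, 69]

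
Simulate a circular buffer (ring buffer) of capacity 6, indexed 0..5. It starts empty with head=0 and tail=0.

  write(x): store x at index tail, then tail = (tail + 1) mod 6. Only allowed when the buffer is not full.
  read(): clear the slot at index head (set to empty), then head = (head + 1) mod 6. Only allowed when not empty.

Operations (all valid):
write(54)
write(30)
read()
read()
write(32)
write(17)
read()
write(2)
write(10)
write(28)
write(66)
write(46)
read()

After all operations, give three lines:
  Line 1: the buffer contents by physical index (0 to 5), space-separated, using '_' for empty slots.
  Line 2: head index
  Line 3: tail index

write(54): buf=[54 _ _ _ _ _], head=0, tail=1, size=1
write(30): buf=[54 30 _ _ _ _], head=0, tail=2, size=2
read(): buf=[_ 30 _ _ _ _], head=1, tail=2, size=1
read(): buf=[_ _ _ _ _ _], head=2, tail=2, size=0
write(32): buf=[_ _ 32 _ _ _], head=2, tail=3, size=1
write(17): buf=[_ _ 32 17 _ _], head=2, tail=4, size=2
read(): buf=[_ _ _ 17 _ _], head=3, tail=4, size=1
write(2): buf=[_ _ _ 17 2 _], head=3, tail=5, size=2
write(10): buf=[_ _ _ 17 2 10], head=3, tail=0, size=3
write(28): buf=[28 _ _ 17 2 10], head=3, tail=1, size=4
write(66): buf=[28 66 _ 17 2 10], head=3, tail=2, size=5
write(46): buf=[28 66 46 17 2 10], head=3, tail=3, size=6
read(): buf=[28 66 46 _ 2 10], head=4, tail=3, size=5

Answer: 28 66 46 _ 2 10
4
3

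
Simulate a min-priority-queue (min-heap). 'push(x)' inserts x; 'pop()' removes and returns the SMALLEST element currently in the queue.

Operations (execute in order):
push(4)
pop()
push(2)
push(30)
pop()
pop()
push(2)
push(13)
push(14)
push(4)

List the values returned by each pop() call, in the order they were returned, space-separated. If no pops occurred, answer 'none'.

Answer: 4 2 30

Derivation:
push(4): heap contents = [4]
pop() → 4: heap contents = []
push(2): heap contents = [2]
push(30): heap contents = [2, 30]
pop() → 2: heap contents = [30]
pop() → 30: heap contents = []
push(2): heap contents = [2]
push(13): heap contents = [2, 13]
push(14): heap contents = [2, 13, 14]
push(4): heap contents = [2, 4, 13, 14]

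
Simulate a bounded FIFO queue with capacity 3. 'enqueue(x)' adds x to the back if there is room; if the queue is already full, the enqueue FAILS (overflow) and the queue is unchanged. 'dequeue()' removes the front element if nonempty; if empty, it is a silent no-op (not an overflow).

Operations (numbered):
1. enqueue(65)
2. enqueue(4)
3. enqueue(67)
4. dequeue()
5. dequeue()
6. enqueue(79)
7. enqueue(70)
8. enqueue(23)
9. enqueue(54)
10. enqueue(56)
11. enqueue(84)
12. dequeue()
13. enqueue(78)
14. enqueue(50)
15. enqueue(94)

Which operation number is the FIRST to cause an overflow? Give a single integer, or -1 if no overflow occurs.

Answer: 8

Derivation:
1. enqueue(65): size=1
2. enqueue(4): size=2
3. enqueue(67): size=3
4. dequeue(): size=2
5. dequeue(): size=1
6. enqueue(79): size=2
7. enqueue(70): size=3
8. enqueue(23): size=3=cap → OVERFLOW (fail)
9. enqueue(54): size=3=cap → OVERFLOW (fail)
10. enqueue(56): size=3=cap → OVERFLOW (fail)
11. enqueue(84): size=3=cap → OVERFLOW (fail)
12. dequeue(): size=2
13. enqueue(78): size=3
14. enqueue(50): size=3=cap → OVERFLOW (fail)
15. enqueue(94): size=3=cap → OVERFLOW (fail)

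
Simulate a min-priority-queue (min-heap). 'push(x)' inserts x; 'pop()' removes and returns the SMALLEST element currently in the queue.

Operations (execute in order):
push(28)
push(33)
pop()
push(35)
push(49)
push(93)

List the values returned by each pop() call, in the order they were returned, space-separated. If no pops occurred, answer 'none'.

Answer: 28

Derivation:
push(28): heap contents = [28]
push(33): heap contents = [28, 33]
pop() → 28: heap contents = [33]
push(35): heap contents = [33, 35]
push(49): heap contents = [33, 35, 49]
push(93): heap contents = [33, 35, 49, 93]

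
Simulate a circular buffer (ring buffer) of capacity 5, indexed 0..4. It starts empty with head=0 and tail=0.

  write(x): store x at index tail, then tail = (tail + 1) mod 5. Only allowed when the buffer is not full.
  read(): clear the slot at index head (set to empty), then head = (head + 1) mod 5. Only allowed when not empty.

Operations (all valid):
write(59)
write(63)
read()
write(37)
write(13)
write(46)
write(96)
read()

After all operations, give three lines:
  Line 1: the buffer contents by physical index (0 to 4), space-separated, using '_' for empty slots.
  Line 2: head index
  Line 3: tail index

write(59): buf=[59 _ _ _ _], head=0, tail=1, size=1
write(63): buf=[59 63 _ _ _], head=0, tail=2, size=2
read(): buf=[_ 63 _ _ _], head=1, tail=2, size=1
write(37): buf=[_ 63 37 _ _], head=1, tail=3, size=2
write(13): buf=[_ 63 37 13 _], head=1, tail=4, size=3
write(46): buf=[_ 63 37 13 46], head=1, tail=0, size=4
write(96): buf=[96 63 37 13 46], head=1, tail=1, size=5
read(): buf=[96 _ 37 13 46], head=2, tail=1, size=4

Answer: 96 _ 37 13 46
2
1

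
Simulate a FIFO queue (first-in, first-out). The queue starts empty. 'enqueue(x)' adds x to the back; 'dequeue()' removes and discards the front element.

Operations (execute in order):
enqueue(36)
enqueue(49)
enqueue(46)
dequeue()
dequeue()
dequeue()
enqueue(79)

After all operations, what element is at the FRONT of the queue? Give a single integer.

Answer: 79

Derivation:
enqueue(36): queue = [36]
enqueue(49): queue = [36, 49]
enqueue(46): queue = [36, 49, 46]
dequeue(): queue = [49, 46]
dequeue(): queue = [46]
dequeue(): queue = []
enqueue(79): queue = [79]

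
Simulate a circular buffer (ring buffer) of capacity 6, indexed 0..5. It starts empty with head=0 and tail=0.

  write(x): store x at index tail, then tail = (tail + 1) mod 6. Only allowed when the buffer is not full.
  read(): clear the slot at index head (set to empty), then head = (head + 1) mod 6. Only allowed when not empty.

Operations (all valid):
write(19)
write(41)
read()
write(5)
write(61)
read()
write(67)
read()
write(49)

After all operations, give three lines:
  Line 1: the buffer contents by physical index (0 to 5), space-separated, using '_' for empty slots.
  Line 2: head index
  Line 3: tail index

write(19): buf=[19 _ _ _ _ _], head=0, tail=1, size=1
write(41): buf=[19 41 _ _ _ _], head=0, tail=2, size=2
read(): buf=[_ 41 _ _ _ _], head=1, tail=2, size=1
write(5): buf=[_ 41 5 _ _ _], head=1, tail=3, size=2
write(61): buf=[_ 41 5 61 _ _], head=1, tail=4, size=3
read(): buf=[_ _ 5 61 _ _], head=2, tail=4, size=2
write(67): buf=[_ _ 5 61 67 _], head=2, tail=5, size=3
read(): buf=[_ _ _ 61 67 _], head=3, tail=5, size=2
write(49): buf=[_ _ _ 61 67 49], head=3, tail=0, size=3

Answer: _ _ _ 61 67 49
3
0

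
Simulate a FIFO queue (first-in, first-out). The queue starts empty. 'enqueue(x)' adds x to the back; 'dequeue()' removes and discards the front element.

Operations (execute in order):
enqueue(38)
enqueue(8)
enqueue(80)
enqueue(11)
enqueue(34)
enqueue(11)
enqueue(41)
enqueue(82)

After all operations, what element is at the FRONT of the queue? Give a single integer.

enqueue(38): queue = [38]
enqueue(8): queue = [38, 8]
enqueue(80): queue = [38, 8, 80]
enqueue(11): queue = [38, 8, 80, 11]
enqueue(34): queue = [38, 8, 80, 11, 34]
enqueue(11): queue = [38, 8, 80, 11, 34, 11]
enqueue(41): queue = [38, 8, 80, 11, 34, 11, 41]
enqueue(82): queue = [38, 8, 80, 11, 34, 11, 41, 82]

Answer: 38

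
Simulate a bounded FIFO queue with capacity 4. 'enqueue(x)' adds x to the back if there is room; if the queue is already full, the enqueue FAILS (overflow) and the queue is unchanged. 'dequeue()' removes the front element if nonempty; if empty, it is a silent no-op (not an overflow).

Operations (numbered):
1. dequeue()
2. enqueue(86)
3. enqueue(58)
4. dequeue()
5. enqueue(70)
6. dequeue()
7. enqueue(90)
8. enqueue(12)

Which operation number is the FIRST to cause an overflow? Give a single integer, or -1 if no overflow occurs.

1. dequeue(): empty, no-op, size=0
2. enqueue(86): size=1
3. enqueue(58): size=2
4. dequeue(): size=1
5. enqueue(70): size=2
6. dequeue(): size=1
7. enqueue(90): size=2
8. enqueue(12): size=3

Answer: -1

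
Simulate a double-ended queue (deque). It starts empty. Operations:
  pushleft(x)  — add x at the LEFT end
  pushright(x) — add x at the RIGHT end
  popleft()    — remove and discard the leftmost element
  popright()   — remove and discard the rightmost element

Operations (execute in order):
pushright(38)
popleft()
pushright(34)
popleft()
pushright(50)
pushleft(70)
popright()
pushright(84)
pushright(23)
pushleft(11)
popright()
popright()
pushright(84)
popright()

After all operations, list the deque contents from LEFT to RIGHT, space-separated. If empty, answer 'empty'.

pushright(38): [38]
popleft(): []
pushright(34): [34]
popleft(): []
pushright(50): [50]
pushleft(70): [70, 50]
popright(): [70]
pushright(84): [70, 84]
pushright(23): [70, 84, 23]
pushleft(11): [11, 70, 84, 23]
popright(): [11, 70, 84]
popright(): [11, 70]
pushright(84): [11, 70, 84]
popright(): [11, 70]

Answer: 11 70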